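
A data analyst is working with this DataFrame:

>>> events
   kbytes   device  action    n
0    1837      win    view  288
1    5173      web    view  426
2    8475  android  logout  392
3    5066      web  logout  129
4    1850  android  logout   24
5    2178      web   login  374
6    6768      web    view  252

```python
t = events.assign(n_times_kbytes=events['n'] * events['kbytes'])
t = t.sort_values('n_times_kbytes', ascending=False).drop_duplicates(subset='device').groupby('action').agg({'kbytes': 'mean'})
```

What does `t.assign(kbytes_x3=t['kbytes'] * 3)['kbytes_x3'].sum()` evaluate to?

add column n_times_kbytes = events['n'] * events['kbytes']:
   kbytes   device  action    n  n_times_kbytes
0    1837      win    view  288          529056
1    5173      web    view  426         2203698
2    8475  android  logout  392         3322200
3    5066      web  logout  129          653514
4    1850  android  logout   24           44400
5    2178      web   login  374          814572
6    6768      web    view  252         1705536
sort by n_times_kbytes descending:
   kbytes   device  action    n  n_times_kbytes
2    8475  android  logout  392         3322200
1    5173      web    view  426         2203698
6    6768      web    view  252         1705536
5    2178      web   login  374          814572
3    5066      web  logout  129          653514
0    1837      win    view  288          529056
4    1850  android  logout   24           44400
drop duplicate device (keep=first):
   kbytes   device  action    n  n_times_kbytes
2    8475  android  logout  392         3322200
1    5173      web    view  426         2203698
0    1837      win    view  288          529056
group by action, mean of kbytes:
        kbytes
action        
logout  8475.0
view    3505.0
add column kbytes_x3 = t['kbytes'] * 3:
        kbytes  kbytes_x3
action                   
logout  8475.0    25425.0
view    3505.0    10515.0

35940.0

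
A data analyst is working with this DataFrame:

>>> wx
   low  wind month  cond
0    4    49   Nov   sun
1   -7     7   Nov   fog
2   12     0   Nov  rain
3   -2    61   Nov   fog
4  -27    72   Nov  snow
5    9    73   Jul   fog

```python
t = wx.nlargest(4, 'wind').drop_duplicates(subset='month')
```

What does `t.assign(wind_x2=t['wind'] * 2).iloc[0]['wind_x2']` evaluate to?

146

take 4 rows with largest wind:
   low  wind month  cond
5    9    73   Jul   fog
4  -27    72   Nov  snow
3   -2    61   Nov   fog
0    4    49   Nov   sun
drop duplicate month (keep=first):
   low  wind month  cond
5    9    73   Jul   fog
4  -27    72   Nov  snow
add column wind_x2 = t['wind'] * 2:
   low  wind month  cond  wind_x2
5    9    73   Jul   fog      146
4  -27    72   Nov  snow      144
Taking the value at position 0, column 'wind_x2' gives 146.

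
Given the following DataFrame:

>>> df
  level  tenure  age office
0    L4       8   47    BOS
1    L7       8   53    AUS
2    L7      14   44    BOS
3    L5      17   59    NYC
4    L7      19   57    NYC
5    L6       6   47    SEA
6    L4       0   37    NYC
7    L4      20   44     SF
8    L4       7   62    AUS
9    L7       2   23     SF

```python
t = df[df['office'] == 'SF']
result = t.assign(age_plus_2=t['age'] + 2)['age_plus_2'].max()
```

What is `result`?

46

filter rows where office == 'SF':
  level  tenure  age office
7    L4      20   44     SF
9    L7       2   23     SF
add column age_plus_2 = t['age'] + 2:
  level  tenure  age office  age_plus_2
7    L4      20   44     SF          46
9    L7       2   23     SF          25
So max() = 46.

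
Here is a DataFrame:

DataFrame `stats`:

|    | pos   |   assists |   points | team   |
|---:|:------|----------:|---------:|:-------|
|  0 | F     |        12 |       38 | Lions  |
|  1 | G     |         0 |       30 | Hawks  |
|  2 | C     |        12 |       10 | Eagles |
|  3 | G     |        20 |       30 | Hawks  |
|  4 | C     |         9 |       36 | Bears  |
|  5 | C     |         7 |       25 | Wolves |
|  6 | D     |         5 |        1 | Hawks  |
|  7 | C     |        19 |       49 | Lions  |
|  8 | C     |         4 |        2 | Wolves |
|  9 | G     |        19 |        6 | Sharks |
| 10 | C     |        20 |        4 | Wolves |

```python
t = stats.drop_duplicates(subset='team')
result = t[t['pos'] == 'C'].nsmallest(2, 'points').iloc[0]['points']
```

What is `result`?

drop duplicate team (keep=first):
  pos  assists  points    team
0   F       12      38   Lions
1   G        0      30   Hawks
2   C       12      10  Eagles
4   C        9      36   Bears
5   C        7      25  Wolves
9   G       19       6  Sharks
filter rows where pos == 'C':
  pos  assists  points    team
2   C       12      10  Eagles
4   C        9      36   Bears
5   C        7      25  Wolves
take 2 rows with smallest points:
  pos  assists  points    team
2   C       12      10  Eagles
5   C        7      25  Wolves
Finally, value at position 0, column 'points' = 10.

10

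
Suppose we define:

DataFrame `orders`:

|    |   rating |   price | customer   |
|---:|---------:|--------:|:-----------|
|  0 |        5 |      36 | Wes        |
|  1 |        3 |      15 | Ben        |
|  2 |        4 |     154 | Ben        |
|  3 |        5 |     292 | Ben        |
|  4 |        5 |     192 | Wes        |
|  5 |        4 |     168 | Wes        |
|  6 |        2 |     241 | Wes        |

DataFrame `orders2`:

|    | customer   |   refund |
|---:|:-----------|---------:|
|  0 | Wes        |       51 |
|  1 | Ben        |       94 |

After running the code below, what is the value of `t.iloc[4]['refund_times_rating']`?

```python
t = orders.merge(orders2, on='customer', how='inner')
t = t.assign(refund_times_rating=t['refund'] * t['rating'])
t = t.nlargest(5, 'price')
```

376

merge on 'customer' (how='inner') → 7 rows:
   rating  price customer  refund
0       5     36      Wes      51
1       3     15      Ben      94
2       4    154      Ben      94
3       5    292      Ben      94
4       5    192      Wes      51
5       4    168      Wes      51
6       2    241      Wes      51
add column refund_times_rating = t['refund'] * t['rating']:
   rating  price customer  refund  refund_times_rating
0       5     36      Wes      51                  255
1       3     15      Ben      94                  282
2       4    154      Ben      94                  376
3       5    292      Ben      94                  470
4       5    192      Wes      51                  255
5       4    168      Wes      51                  204
6       2    241      Wes      51                  102
take 5 rows with largest price:
   rating  price customer  refund  refund_times_rating
3       5    292      Ben      94                  470
6       2    241      Wes      51                  102
4       5    192      Wes      51                  255
5       4    168      Wes      51                  204
2       4    154      Ben      94                  376
So iloc[4]['refund_times_rating'] = 376.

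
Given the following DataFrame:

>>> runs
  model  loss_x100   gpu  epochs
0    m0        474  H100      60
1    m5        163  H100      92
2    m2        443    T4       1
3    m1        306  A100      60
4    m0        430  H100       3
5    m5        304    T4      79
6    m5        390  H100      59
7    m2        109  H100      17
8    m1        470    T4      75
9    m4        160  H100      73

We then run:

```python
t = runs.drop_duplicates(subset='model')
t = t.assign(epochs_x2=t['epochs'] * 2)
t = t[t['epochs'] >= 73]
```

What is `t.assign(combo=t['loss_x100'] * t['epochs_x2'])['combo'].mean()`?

26676.0

drop duplicate model (keep=first):
  model  loss_x100   gpu  epochs
0    m0        474  H100      60
1    m5        163  H100      92
2    m2        443    T4       1
3    m1        306  A100      60
9    m4        160  H100      73
add column epochs_x2 = t['epochs'] * 2:
  model  loss_x100   gpu  epochs  epochs_x2
0    m0        474  H100      60        120
1    m5        163  H100      92        184
2    m2        443    T4       1          2
3    m1        306  A100      60        120
9    m4        160  H100      73        146
filter rows where epochs >= 73:
  model  loss_x100   gpu  epochs  epochs_x2
1    m5        163  H100      92        184
9    m4        160  H100      73        146
add column combo = t['loss_x100'] * t['epochs_x2']:
  model  loss_x100   gpu  epochs  epochs_x2  combo
1    m5        163  H100      92        184  29992
9    m4        160  H100      73        146  23360
The mean of column 'combo' is 26676.0.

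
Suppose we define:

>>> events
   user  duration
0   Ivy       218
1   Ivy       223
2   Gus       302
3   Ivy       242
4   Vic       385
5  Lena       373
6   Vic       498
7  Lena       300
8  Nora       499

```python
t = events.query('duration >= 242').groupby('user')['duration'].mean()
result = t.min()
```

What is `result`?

242.0

filter rows where duration >= 242:
   user  duration
2   Gus       302
3   Ivy       242
4   Vic       385
5  Lena       373
6   Vic       498
7  Lena       300
8  Nora       499
group by user, mean of duration:
user
Gus     302.0
Ivy     242.0
Lena    336.5
Nora    499.0
Vic     441.5
Name: duration, dtype: float64
min of the resulting series → 242.0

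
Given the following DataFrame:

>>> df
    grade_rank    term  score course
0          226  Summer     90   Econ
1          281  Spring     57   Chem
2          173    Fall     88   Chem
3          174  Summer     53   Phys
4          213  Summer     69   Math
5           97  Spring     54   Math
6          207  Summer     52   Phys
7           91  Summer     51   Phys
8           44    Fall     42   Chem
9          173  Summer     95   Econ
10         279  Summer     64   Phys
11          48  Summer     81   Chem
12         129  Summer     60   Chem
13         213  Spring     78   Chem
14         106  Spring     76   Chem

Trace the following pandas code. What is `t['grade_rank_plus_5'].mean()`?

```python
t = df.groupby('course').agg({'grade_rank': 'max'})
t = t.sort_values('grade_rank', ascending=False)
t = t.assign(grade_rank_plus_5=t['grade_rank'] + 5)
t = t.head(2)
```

group by course, max of grade_rank:
        grade_rank
course            
Chem           281
Econ           226
Math           213
Phys           279
sort by grade_rank descending:
        grade_rank
course            
Chem           281
Phys           279
Econ           226
Math           213
add column grade_rank_plus_5 = t['grade_rank'] + 5:
        grade_rank  grade_rank_plus_5
course                               
Chem           281                286
Phys           279                284
Econ           226                231
Math           213                218
take first 2 rows:
        grade_rank  grade_rank_plus_5
course                               
Chem           281                286
Phys           279                284
Reading off the mean of column 'grade_rank_plus_5', we get 285.0.

285.0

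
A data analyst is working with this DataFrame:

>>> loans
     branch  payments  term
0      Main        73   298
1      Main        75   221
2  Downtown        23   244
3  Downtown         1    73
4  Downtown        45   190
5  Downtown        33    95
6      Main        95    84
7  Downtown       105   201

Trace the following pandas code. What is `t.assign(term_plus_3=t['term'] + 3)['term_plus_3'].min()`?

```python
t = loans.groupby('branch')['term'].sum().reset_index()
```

group by branch, sum of term:
branch
Downtown    803
Main        603
Name: term, dtype: int64
reset_index():
     branch  term
0  Downtown   803
1      Main   603
add column term_plus_3 = t['term'] + 3:
     branch  term  term_plus_3
0  Downtown   803          806
1      Main   603          606
Finally, min of column 'term_plus_3' = 606.

606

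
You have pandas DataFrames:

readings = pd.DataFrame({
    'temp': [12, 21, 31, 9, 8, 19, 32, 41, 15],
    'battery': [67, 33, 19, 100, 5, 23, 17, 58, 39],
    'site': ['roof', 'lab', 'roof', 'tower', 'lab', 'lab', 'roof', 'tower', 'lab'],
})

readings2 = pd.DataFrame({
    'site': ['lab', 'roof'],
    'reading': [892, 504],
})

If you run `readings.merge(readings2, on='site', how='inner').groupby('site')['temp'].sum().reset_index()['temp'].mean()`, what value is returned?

merge on 'site' (how='inner') → 7 rows:
   temp  battery  site  reading
0    12       67  roof      504
1    21       33   lab      892
2    31       19  roof      504
3     8        5   lab      892
4    19       23   lab      892
5    32       17  roof      504
6    15       39   lab      892
group by site, sum of temp:
site
lab     63
roof    75
Name: temp, dtype: int64
reset_index():
   site  temp
0   lab    63
1  roof    75

69.0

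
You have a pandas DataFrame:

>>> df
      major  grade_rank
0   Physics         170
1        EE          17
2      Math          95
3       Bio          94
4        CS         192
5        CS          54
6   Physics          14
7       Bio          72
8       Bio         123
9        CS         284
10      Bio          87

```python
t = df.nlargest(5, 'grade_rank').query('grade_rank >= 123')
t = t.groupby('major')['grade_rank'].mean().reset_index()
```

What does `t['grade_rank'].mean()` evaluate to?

177.0

take 5 rows with largest grade_rank:
     major  grade_rank
9       CS         284
4       CS         192
0  Physics         170
8      Bio         123
2     Math          95
filter rows where grade_rank >= 123:
     major  grade_rank
9       CS         284
4       CS         192
0  Physics         170
8      Bio         123
group by major, mean of grade_rank:
major
Bio        123.0
CS         238.0
Physics    170.0
Name: grade_rank, dtype: float64
reset_index():
     major  grade_rank
0      Bio       123.0
1       CS       238.0
2  Physics       170.0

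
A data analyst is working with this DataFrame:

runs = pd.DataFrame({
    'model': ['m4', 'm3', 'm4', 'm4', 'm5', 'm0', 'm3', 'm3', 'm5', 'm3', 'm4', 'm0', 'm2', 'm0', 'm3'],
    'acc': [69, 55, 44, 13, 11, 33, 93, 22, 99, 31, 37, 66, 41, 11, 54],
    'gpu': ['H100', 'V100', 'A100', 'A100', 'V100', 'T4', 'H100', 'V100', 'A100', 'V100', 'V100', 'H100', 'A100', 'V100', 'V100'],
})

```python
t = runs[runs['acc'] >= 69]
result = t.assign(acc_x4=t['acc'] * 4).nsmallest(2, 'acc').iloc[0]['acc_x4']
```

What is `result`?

filter rows where acc >= 69:
  model  acc   gpu
0    m4   69  H100
6    m3   93  H100
8    m5   99  A100
add column acc_x4 = t['acc'] * 4:
  model  acc   gpu  acc_x4
0    m4   69  H100     276
6    m3   93  H100     372
8    m5   99  A100     396
take 2 rows with smallest acc:
  model  acc   gpu  acc_x4
0    m4   69  H100     276
6    m3   93  H100     372
The value at position 0, column 'acc_x4' is 276.

276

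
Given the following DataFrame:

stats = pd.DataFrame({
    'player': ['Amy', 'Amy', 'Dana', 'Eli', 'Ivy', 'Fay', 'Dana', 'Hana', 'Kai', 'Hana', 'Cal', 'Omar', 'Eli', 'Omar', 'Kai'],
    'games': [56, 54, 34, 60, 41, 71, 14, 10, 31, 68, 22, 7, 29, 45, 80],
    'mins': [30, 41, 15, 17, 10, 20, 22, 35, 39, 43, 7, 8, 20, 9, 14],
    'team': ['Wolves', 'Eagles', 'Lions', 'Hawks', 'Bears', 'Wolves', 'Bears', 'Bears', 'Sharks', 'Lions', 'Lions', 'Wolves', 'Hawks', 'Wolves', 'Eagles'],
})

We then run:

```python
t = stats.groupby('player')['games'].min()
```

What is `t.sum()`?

279

group by player, min of games:
player
Amy     54
Cal     22
Dana    14
Eli     29
Fay     71
Hana    10
Ivy     41
Kai     31
Omar     7
Name: games, dtype: int64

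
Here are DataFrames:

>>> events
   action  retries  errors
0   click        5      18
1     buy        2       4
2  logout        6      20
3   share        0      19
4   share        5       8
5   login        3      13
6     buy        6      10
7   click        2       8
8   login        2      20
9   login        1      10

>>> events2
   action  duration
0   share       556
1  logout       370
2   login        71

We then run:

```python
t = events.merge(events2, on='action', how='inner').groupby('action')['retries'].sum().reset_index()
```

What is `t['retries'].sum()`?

merge on 'action' (how='inner') → 6 rows:
   action  retries  errors  duration
0  logout        6      20       370
1   share        0      19       556
2   share        5       8       556
3   login        3      13        71
4   login        2      20        71
5   login        1      10        71
group by action, sum of retries:
action
login     6
logout    6
share     5
Name: retries, dtype: int64
reset_index():
   action  retries
0   login        6
1  logout        6
2   share        5
So sum() = 17.

17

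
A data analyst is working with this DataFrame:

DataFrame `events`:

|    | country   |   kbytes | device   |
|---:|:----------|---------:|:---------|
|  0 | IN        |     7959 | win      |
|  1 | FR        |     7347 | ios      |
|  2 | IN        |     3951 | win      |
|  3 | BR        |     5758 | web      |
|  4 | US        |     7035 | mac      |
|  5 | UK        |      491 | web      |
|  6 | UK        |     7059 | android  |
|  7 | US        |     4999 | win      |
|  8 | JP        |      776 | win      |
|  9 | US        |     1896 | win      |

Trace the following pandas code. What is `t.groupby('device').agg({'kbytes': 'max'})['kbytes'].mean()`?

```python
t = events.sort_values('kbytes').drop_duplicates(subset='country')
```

sort by kbytes:
  country  kbytes   device
5      UK     491      web
8      JP     776      win
9      US    1896      win
2      IN    3951      win
7      US    4999      win
3      BR    5758      web
4      US    7035      mac
6      UK    7059  android
1      FR    7347      ios
0      IN    7959      win
drop duplicate country (keep=first):
  country  kbytes device
5      UK     491    web
8      JP     776    win
9      US    1896    win
2      IN    3951    win
3      BR    5758    web
1      FR    7347    ios
group by device, max of kbytes:
        kbytes
device        
ios       7347
web       5758
win       3951
Hence 5685.33333333.

5685.33333333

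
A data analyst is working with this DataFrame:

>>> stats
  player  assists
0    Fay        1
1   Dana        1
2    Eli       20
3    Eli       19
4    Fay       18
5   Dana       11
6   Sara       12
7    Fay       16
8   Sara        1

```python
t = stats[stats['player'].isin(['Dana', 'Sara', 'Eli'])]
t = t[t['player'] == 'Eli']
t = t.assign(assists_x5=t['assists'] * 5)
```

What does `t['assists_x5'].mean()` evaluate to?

filter rows where player in ['Dana', 'Sara', 'Eli']:
  player  assists
1   Dana        1
2    Eli       20
3    Eli       19
5   Dana       11
6   Sara       12
8   Sara        1
filter rows where player == 'Eli':
  player  assists
2    Eli       20
3    Eli       19
add column assists_x5 = t['assists'] * 5:
  player  assists  assists_x5
2    Eli       20         100
3    Eli       19          95
Finally, mean of column 'assists_x5' = 97.5.

97.5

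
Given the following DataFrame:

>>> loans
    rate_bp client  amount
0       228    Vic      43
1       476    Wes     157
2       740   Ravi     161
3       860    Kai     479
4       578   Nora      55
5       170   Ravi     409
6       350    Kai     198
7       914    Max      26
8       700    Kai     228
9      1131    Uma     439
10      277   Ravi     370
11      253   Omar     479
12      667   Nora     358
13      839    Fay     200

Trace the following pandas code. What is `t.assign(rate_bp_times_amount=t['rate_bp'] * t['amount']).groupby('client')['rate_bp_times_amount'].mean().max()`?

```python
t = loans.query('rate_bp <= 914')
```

filter rows where rate_bp <= 914:
    rate_bp client  amount
0       228    Vic      43
1       476    Wes     157
2       740   Ravi     161
3       860    Kai     479
4       578   Nora      55
5       170   Ravi     409
6       350    Kai     198
7       914    Max      26
8       700    Kai     228
10      277   Ravi     370
11      253   Omar     479
12      667   Nora     358
13      839    Fay     200
add column rate_bp_times_amount = t['rate_bp'] * t['amount']:
    rate_bp client  amount  rate_bp_times_amount
0       228    Vic      43                  9804
1       476    Wes     157                 74732
2       740   Ravi     161                119140
3       860    Kai     479                411940
4       578   Nora      55                 31790
5       170   Ravi     409                 69530
6       350    Kai     198                 69300
7       914    Max      26                 23764
8       700    Kai     228                159600
10      277   Ravi     370                102490
11      253   Omar     479                121187
12      667   Nora     358                238786
13      839    Fay     200                167800
group by client, mean of rate_bp_times_amount:
client
Fay     167800.000000
Kai     213613.333333
Max      23764.000000
Nora    135288.000000
Omar    121187.000000
Ravi     97053.333333
Vic       9804.000000
Wes      74732.000000
Name: rate_bp_times_amount, dtype: float64
Reading off the max of the resulting series, we get 213613.333333.

213613.333333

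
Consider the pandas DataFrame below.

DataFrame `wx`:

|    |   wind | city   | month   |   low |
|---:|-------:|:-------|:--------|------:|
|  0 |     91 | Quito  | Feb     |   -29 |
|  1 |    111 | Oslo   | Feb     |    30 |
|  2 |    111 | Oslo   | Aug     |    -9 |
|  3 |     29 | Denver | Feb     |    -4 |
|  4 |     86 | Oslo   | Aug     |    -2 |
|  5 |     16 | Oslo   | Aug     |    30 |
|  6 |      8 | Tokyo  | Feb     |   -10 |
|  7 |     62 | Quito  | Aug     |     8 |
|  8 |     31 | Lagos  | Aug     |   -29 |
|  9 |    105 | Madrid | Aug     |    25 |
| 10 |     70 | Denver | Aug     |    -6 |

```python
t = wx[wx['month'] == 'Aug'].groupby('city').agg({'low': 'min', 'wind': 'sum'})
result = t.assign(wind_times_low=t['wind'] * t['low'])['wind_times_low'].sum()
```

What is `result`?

-115

filter rows where month == 'Aug':
    wind    city month  low
2    111    Oslo   Aug   -9
4     86    Oslo   Aug   -2
5     16    Oslo   Aug   30
7     62   Quito   Aug    8
8     31   Lagos   Aug  -29
9    105  Madrid   Aug   25
10    70  Denver   Aug   -6
group by city: min(low), sum(wind):
        low  wind
city             
Denver   -6    70
Lagos   -29    31
Madrid   25   105
Oslo     -9   213
Quito     8    62
add column wind_times_low = t['wind'] * t['low']:
        low  wind  wind_times_low
city                             
Denver   -6    70            -420
Lagos   -29    31            -899
Madrid   25   105            2625
Oslo     -9   213           -1917
Quito     8    62             496
Finally, sum of column 'wind_times_low' = -115.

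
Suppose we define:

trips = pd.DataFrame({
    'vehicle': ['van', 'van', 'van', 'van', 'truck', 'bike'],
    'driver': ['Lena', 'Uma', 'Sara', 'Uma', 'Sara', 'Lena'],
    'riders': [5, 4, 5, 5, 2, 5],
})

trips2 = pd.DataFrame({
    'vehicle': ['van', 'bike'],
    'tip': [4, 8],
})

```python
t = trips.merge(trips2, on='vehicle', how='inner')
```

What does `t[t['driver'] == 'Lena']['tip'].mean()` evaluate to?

merge on 'vehicle' (how='inner') → 5 rows:
  vehicle driver  riders  tip
0     van   Lena       5    4
1     van    Uma       4    4
2     van   Sara       5    4
3     van    Uma       5    4
4    bike   Lena       5    8
filter rows where driver == 'Lena':
  vehicle driver  riders  tip
0     van   Lena       5    4
4    bike   Lena       5    8
mean of column 'tip' → 6.0

6.0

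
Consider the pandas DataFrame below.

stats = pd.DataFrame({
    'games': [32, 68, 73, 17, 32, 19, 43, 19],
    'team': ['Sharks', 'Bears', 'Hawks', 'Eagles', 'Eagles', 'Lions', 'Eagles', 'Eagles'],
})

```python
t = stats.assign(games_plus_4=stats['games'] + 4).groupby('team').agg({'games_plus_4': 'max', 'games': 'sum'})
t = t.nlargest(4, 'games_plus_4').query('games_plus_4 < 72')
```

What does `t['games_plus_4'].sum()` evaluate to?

83

add column games_plus_4 = stats['games'] + 4:
   games    team  games_plus_4
0     32  Sharks            36
1     68   Bears            72
2     73   Hawks            77
3     17  Eagles            21
4     32  Eagles            36
5     19   Lions            23
6     43  Eagles            47
7     19  Eagles            23
group by team: max(games_plus_4), sum(games):
        games_plus_4  games
team                       
Bears             72     68
Eagles            47    111
Hawks             77     73
Lions             23     19
Sharks            36     32
take 4 rows with largest games_plus_4:
        games_plus_4  games
team                       
Hawks             77     73
Bears             72     68
Eagles            47    111
Sharks            36     32
filter rows where games_plus_4 < 72:
        games_plus_4  games
team                       
Eagles            47    111
Sharks            36     32
Taking the sum of column 'games_plus_4' gives 83.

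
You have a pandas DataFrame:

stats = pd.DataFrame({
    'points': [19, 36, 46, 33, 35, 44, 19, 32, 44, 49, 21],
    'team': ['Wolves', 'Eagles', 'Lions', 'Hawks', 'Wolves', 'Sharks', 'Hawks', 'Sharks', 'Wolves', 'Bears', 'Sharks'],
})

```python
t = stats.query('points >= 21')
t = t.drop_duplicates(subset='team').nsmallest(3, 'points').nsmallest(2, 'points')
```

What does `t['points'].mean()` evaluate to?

34.0

filter rows where points >= 21:
    points    team
1       36  Eagles
2       46   Lions
3       33   Hawks
4       35  Wolves
5       44  Sharks
7       32  Sharks
8       44  Wolves
9       49   Bears
10      21  Sharks
drop duplicate team (keep=first):
   points    team
1      36  Eagles
2      46   Lions
3      33   Hawks
4      35  Wolves
5      44  Sharks
9      49   Bears
take 3 rows with smallest points:
   points    team
3      33   Hawks
4      35  Wolves
1      36  Eagles
take 2 rows with smallest points:
   points    team
3      33   Hawks
4      35  Wolves
Taking the mean of column 'points' gives 34.0.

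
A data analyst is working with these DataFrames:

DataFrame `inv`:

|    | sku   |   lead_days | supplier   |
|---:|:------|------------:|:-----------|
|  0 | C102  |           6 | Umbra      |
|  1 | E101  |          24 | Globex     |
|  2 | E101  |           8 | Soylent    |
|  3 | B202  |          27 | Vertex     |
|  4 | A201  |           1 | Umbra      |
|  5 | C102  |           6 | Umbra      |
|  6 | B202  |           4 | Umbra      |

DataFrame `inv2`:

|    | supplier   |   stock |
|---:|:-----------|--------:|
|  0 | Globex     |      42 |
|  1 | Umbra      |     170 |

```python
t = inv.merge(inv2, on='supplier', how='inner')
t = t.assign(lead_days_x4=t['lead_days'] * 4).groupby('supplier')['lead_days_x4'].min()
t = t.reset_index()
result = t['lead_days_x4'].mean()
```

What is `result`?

50.0

merge on 'supplier' (how='inner') → 5 rows:
    sku  lead_days supplier  stock
0  C102          6    Umbra    170
1  E101         24   Globex     42
2  A201          1    Umbra    170
3  C102          6    Umbra    170
4  B202          4    Umbra    170
add column lead_days_x4 = t['lead_days'] * 4:
    sku  lead_days supplier  stock  lead_days_x4
0  C102          6    Umbra    170            24
1  E101         24   Globex     42            96
2  A201          1    Umbra    170             4
3  C102          6    Umbra    170            24
4  B202          4    Umbra    170            16
group by supplier, min of lead_days_x4:
supplier
Globex    96
Umbra      4
Name: lead_days_x4, dtype: int64
reset_index():
  supplier  lead_days_x4
0   Globex            96
1    Umbra             4
Finally, mean of column 'lead_days_x4' = 50.0.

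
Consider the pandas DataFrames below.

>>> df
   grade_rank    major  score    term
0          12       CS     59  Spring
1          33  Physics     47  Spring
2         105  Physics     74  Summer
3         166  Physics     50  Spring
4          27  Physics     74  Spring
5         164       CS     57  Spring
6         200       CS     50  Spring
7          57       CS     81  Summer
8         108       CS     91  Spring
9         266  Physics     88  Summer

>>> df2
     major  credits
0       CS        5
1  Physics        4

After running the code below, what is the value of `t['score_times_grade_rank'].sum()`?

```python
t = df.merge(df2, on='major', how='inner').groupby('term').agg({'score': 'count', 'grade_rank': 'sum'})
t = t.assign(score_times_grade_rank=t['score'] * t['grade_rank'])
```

6254

merge on 'major' (how='inner') → 10 rows:
   grade_rank    major  score    term  credits
0          12       CS     59  Spring        5
1          33  Physics     47  Spring        4
2         105  Physics     74  Summer        4
3         166  Physics     50  Spring        4
4          27  Physics     74  Spring        4
5         164       CS     57  Spring        5
6         200       CS     50  Spring        5
7          57       CS     81  Summer        5
8         108       CS     91  Spring        5
9         266  Physics     88  Summer        4
group by term: count(score), sum(grade_rank):
        score  grade_rank
term                     
Spring      7         710
Summer      3         428
add column score_times_grade_rank = t['score'] * t['grade_rank']:
        score  grade_rank  score_times_grade_rank
term                                             
Spring      7         710                    4970
Summer      3         428                    1284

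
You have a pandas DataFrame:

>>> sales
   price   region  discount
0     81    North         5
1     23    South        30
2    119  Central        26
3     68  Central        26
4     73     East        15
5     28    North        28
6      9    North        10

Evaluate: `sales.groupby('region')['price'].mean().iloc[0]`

93.5

group by region, mean of price:
region
Central    93.500000
East       73.000000
North      39.333333
South      23.000000
Name: price, dtype: float64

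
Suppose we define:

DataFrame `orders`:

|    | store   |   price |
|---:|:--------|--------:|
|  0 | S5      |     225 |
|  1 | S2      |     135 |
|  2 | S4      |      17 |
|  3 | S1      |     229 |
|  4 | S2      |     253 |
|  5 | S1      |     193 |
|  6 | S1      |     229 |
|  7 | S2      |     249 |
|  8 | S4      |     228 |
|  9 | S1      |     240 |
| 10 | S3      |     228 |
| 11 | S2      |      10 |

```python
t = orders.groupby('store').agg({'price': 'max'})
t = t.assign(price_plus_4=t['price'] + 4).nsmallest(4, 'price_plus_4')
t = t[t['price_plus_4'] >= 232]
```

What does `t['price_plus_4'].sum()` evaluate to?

group by store, max of price:
       price
store       
S1       240
S2       253
S3       228
S4       228
S5       225
add column price_plus_4 = t['price'] + 4:
       price  price_plus_4
store                     
S1       240           244
S2       253           257
S3       228           232
S4       228           232
S5       225           229
take 4 rows with smallest price_plus_4:
       price  price_plus_4
store                     
S5       225           229
S3       228           232
S4       228           232
S1       240           244
filter rows where price_plus_4 >= 232:
       price  price_plus_4
store                     
S3       228           232
S4       228           232
S1       240           244
Then the sum of column 'price_plus_4': 708

708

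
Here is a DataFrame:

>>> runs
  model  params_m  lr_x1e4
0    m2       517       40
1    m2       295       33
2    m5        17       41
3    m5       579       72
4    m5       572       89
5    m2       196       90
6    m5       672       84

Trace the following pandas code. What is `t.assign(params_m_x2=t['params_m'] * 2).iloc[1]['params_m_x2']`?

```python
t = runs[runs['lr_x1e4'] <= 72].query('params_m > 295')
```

filter rows where lr_x1e4 <= 72:
  model  params_m  lr_x1e4
0    m2       517       40
1    m2       295       33
2    m5        17       41
3    m5       579       72
filter rows where params_m > 295:
  model  params_m  lr_x1e4
0    m2       517       40
3    m5       579       72
add column params_m_x2 = t['params_m'] * 2:
  model  params_m  lr_x1e4  params_m_x2
0    m2       517       40         1034
3    m5       579       72         1158
Taking the value at position 1, column 'params_m_x2' gives 1158.

1158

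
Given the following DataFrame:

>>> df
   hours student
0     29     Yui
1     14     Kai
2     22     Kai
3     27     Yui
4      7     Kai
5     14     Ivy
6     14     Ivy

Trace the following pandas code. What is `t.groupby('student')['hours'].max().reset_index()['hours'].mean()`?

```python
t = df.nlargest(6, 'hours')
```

take 6 rows with largest hours:
   hours student
0     29     Yui
3     27     Yui
2     22     Kai
1     14     Kai
5     14     Ivy
6     14     Ivy
group by student, max of hours:
student
Ivy    14
Kai    22
Yui    29
Name: hours, dtype: int64
reset_index():
  student  hours
0     Ivy     14
1     Kai     22
2     Yui     29

21.6666666667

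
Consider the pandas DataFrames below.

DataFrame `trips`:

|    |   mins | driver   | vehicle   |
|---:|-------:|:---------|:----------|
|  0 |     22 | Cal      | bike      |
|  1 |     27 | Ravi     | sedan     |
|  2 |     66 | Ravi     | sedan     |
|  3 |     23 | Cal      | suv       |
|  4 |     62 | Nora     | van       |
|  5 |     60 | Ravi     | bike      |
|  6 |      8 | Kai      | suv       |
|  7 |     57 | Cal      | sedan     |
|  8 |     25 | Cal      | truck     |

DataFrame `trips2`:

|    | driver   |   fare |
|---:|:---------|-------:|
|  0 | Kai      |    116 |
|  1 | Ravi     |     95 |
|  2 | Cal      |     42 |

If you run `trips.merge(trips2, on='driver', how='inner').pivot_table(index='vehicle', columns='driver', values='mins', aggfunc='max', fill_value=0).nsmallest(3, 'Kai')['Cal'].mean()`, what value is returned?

merge on 'driver' (how='inner') → 8 rows:
   mins driver vehicle  fare
0    22    Cal    bike    42
1    27   Ravi   sedan    95
2    66   Ravi   sedan    95
3    23    Cal     suv    42
4    60   Ravi    bike    95
5     8    Kai     suv   116
6    57    Cal   sedan    42
7    25    Cal   truck    42
pivot: rows=vehicle, cols=driver, max(mins):
driver   Cal  Kai  Ravi
vehicle                
bike      22    0    60
sedan     57    0    66
suv       23    8     0
truck     25    0     0
take 3 rows with smallest Kai:
driver   Cal  Kai  Ravi
vehicle                
bike      22    0    60
sedan     57    0    66
truck     25    0     0
mean of column 'Cal' → 34.6666666667

34.6666666667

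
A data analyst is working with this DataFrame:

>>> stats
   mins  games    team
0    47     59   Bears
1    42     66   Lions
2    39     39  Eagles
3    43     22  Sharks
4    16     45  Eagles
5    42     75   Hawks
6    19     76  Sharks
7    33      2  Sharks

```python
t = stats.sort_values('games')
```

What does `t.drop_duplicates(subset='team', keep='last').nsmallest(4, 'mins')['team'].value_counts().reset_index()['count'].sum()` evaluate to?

4

sort by games:
   mins  games    team
7    33      2  Sharks
3    43     22  Sharks
2    39     39  Eagles
4    16     45  Eagles
0    47     59   Bears
1    42     66   Lions
5    42     75   Hawks
6    19     76  Sharks
drop duplicate team (keep=last):
   mins  games    team
4    16     45  Eagles
0    47     59   Bears
1    42     66   Lions
5    42     75   Hawks
6    19     76  Sharks
take 4 rows with smallest mins:
   mins  games    team
4    16     45  Eagles
6    19     76  Sharks
1    42     66   Lions
5    42     75   Hawks
value_counts of team:
team
Eagles    1
Sharks    1
Lions     1
Hawks     1
Name: count, dtype: int64
reset_index():
     team  count
0  Eagles      1
1  Sharks      1
2   Lions      1
3   Hawks      1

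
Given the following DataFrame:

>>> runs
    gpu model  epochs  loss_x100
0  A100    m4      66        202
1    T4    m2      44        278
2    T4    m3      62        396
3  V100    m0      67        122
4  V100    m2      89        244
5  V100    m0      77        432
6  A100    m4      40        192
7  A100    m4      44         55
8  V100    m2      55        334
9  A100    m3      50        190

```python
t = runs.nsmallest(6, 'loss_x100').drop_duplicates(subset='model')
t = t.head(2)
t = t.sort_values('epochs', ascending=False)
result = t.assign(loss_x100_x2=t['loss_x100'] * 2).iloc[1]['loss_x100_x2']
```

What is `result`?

take 6 rows with smallest loss_x100:
    gpu model  epochs  loss_x100
7  A100    m4      44         55
3  V100    m0      67        122
9  A100    m3      50        190
6  A100    m4      40        192
0  A100    m4      66        202
4  V100    m2      89        244
drop duplicate model (keep=first):
    gpu model  epochs  loss_x100
7  A100    m4      44         55
3  V100    m0      67        122
9  A100    m3      50        190
4  V100    m2      89        244
take first 2 rows:
    gpu model  epochs  loss_x100
7  A100    m4      44         55
3  V100    m0      67        122
sort by epochs descending:
    gpu model  epochs  loss_x100
3  V100    m0      67        122
7  A100    m4      44         55
add column loss_x100_x2 = t['loss_x100'] * 2:
    gpu model  epochs  loss_x100  loss_x100_x2
3  V100    m0      67        122           244
7  A100    m4      44         55           110

110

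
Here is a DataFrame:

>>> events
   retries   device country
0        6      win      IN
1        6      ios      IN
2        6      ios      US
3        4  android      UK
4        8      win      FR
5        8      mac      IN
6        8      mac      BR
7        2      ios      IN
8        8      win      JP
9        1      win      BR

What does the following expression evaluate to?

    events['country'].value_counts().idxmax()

IN

value_counts of country:
country
IN    4
BR    2
US    1
UK    1
FR    1
JP    1
Name: count, dtype: int64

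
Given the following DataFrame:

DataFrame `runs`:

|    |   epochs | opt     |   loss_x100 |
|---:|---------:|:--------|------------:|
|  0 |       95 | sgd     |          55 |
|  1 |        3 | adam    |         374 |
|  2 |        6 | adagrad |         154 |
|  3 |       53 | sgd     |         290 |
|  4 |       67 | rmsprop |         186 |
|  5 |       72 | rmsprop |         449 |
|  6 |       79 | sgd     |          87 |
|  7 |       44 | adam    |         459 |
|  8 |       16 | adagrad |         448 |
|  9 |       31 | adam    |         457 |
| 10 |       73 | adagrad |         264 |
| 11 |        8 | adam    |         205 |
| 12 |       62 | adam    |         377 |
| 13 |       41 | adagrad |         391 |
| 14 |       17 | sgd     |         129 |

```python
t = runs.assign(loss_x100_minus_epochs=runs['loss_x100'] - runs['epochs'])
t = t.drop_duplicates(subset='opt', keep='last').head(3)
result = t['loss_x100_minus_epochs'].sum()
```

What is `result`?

add column loss_x100_minus_epochs = runs['loss_x100'] - runs['epochs']:
    epochs      opt  loss_x100  loss_x100_minus_epochs
0       95      sgd         55                     -40
1        3     adam        374                     371
2        6  adagrad        154                     148
3       53      sgd        290                     237
4       67  rmsprop        186                     119
5       72  rmsprop        449                     377
6       79      sgd         87                       8
7       44     adam        459                     415
8       16  adagrad        448                     432
9       31     adam        457                     426
10      73  adagrad        264                     191
11       8     adam        205                     197
12      62     adam        377                     315
13      41  adagrad        391                     350
14      17      sgd        129                     112
drop duplicate opt (keep=last):
    epochs      opt  loss_x100  loss_x100_minus_epochs
5       72  rmsprop        449                     377
12      62     adam        377                     315
13      41  adagrad        391                     350
14      17      sgd        129                     112
take first 3 rows:
    epochs      opt  loss_x100  loss_x100_minus_epochs
5       72  rmsprop        449                     377
12      62     adam        377                     315
13      41  adagrad        391                     350

1042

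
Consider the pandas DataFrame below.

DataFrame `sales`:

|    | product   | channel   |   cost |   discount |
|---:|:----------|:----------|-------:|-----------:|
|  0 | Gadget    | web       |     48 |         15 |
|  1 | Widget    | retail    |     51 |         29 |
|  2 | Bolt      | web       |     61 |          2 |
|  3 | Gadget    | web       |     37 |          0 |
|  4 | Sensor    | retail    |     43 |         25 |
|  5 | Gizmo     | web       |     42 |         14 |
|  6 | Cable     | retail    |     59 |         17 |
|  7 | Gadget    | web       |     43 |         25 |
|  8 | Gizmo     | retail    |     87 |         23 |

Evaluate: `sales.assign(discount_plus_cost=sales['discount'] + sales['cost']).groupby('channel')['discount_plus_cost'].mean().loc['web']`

add column discount_plus_cost = sales['discount'] + sales['cost']:
  product channel  cost  discount  discount_plus_cost
0  Gadget     web    48        15                  63
1  Widget  retail    51        29                  80
2    Bolt     web    61         2                  63
3  Gadget     web    37         0                  37
4  Sensor  retail    43        25                  68
5   Gizmo     web    42        14                  56
6   Cable  retail    59        17                  76
7  Gadget     web    43        25                  68
8   Gizmo  retail    87        23                 110
group by channel, mean of discount_plus_cost:
channel
retail    83.5
web       57.4
Name: discount_plus_cost, dtype: float64
Hence 57.4.

57.4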